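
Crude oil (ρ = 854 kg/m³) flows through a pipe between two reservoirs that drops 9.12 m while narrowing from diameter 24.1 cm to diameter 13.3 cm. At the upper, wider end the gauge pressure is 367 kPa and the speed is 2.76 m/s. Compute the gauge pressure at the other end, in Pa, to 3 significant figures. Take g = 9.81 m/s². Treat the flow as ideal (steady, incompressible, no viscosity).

412000 Pa

Continuity gives A₁v₁ = A₂v₂, so v₂ = (456 cm²)/(139 cm²) × 2.76 m/s = 9.06 m/s.
Applying Bernoulli between the two ends and solving for P₂: P₂ = P₁ + ½ρ(v₁² − v₂²) − ρgΔh.
P₂ = 367000 + ½·854·(2.76² − 9.06²) − 854·9.81·(−9.12) = 367000 + (-31800) − (-76400) = 412000 Pa.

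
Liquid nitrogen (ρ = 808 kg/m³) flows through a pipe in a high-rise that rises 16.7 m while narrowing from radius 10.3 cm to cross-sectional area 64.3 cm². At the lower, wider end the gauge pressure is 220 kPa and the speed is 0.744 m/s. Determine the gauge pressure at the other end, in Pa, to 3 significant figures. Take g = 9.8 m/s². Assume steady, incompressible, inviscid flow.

P₂ ≈ 82000 Pa

Continuity gives A₁v₁ = A₂v₂, so v₂ = (333 cm²)/(64.3 cm²) × 0.744 m/s = 3.86 m/s.
Bernoulli: P₁ + ½ρv₁² + ρg h₁ = P₂ + ½ρv₂² + ρg h₂, so P₂ = P₁ + ½ρ(v₁² − v₂²) − ρg(h₂ − h₁).
P₂ = 220000 + ½·808·(0.744² − 3.86²) − 808·9.8·(+16.7) = 220000 + (-5780) − (132000) = 82000 Pa.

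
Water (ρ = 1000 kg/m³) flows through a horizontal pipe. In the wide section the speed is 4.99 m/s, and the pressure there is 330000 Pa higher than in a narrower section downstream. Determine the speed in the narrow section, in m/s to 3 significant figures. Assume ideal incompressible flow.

With h₁ = h₂, rearranging Bernoulli gives v₂ = √(v₁² + 2ΔP/ρ).
v₂ = √(4.99² + 2·330000/1000) = √(24.9 + 660) = 26.2 m/s.

v₂ ≈ 26.2 m/s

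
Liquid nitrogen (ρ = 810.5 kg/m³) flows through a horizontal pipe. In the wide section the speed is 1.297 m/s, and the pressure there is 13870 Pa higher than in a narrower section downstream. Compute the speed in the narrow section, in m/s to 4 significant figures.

Along the level pipe P + ½ρv² is conserved, hence v₂² = v₁² + 2(P₁ − P₂)/ρ.
v₂ = √(1.297² + 2·13870/810.5) = √(1.682 + 34.23) = 5.992 m/s.

5.992 m/s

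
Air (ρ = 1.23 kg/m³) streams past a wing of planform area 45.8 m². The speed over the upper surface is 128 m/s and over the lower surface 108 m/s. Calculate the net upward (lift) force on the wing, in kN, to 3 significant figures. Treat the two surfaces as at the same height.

F = 133 kN

With equal heights on the two surfaces, Bernoulli gives P_lower − P_upper = ½ρ(v_upper² − v_lower²).
ΔP = ½·1.23·(128² − 108²) = 2900 Pa.
Lift = ΔP · A = 2900 × 45.8 = 133000 N.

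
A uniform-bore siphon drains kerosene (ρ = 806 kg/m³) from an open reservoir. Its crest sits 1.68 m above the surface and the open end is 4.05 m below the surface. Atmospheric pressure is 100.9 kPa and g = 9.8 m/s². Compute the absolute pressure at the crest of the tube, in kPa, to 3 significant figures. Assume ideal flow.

P_top ≈ 55.6 kPa

The outlet speed comes from Torricelli: v = √(2g·4.05) = 8.91 m/s.
With constant cross-section the crest speed equals v; applying Bernoulli from the surface up to the crest, P_top = P_atm − ½ρv² − ρg·h_top.
P_top = 100900 − ½·806·8.91² − 806·9.8·1.68 = 55600 Pa.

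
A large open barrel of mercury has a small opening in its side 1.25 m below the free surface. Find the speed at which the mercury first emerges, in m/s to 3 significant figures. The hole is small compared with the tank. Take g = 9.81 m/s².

v ≈ 4.95 m/s

With the surface at rest and both surface and jet at atmospheric pressure, Bernoulli gives ρg h = ½ρv², so v = √(2gh) = √(2·9.81·1.25) = 4.95 m/s.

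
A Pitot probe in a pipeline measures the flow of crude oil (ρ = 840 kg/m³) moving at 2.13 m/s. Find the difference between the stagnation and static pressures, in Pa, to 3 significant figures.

At the stagnation point the flow is brought to rest, so Bernoulli gives P_stag − P_static = ½ρv².
ΔP = ½·840·2.13² = 1910 Pa.

ΔP = 1910 Pa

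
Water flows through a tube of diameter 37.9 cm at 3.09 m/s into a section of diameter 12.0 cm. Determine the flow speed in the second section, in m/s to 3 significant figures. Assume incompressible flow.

v₂ ≈ 30.8 m/s

By continuity, v₂ = v₁·A₁/A₂ = 3.09·(1130/113) = 30.8 m/s.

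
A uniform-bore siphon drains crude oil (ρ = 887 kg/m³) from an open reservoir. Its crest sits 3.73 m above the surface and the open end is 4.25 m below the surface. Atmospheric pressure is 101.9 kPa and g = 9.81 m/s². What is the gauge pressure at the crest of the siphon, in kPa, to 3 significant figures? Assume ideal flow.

P_gauge = -69.4 kPa

The outlet speed comes from Torricelli: v = √(2g·4.25) = 9.13 m/s.
The bore is uniform, so the speed at the crest is the same v. Bernoulli surface→crest: P_atm = P_top + ½ρv² + ρg·h_top.
P_top = 101900 − ½·887·9.13² − 887·9.81·3.73 = 32500 Pa. So P_gauge = P_top − P_atm = -69400 Pa.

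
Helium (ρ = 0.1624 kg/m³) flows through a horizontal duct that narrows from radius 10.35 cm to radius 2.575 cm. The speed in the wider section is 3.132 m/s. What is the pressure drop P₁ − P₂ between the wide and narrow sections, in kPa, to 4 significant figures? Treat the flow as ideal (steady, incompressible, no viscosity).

The volume flow rate is constant, so v₂ = (A₁/A₂)v₁ = (336.5/20.83)·3.132 = 50.60 m/s.
Along the horizontal streamline, P + ½ρv² is constant.
P₁ − P₂ = ½·0.1624·(50.60² − 3.132²) = ½·0.1624·2551 = 207.1 Pa.

ΔP = 0.2071 kPa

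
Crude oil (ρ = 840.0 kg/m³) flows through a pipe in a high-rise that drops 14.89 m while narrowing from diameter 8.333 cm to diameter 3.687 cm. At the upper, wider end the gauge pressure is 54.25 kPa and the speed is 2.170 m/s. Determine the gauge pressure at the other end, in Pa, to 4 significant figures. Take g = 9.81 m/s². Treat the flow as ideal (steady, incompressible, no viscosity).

Continuity gives A₁v₁ = A₂v₂, so v₂ = (54.54 cm²)/(10.68 cm²) × 2.170 m/s = 11.08 m/s.
Bernoulli: P₁ + ½ρv₁² + ρg h₁ = P₂ + ½ρv₂² + ρg h₂, so P₂ = P₁ + ½ρ(v₁² − v₂²) − ρg(h₂ − h₁).
P₂ = 54250 + ½·840.0·(2.170² − 11.08²) − 840.0·9.81·(−14.89) = 54250 + (-49630) − (-122700) = 127300 Pa.

P₂ ≈ 127300 Pa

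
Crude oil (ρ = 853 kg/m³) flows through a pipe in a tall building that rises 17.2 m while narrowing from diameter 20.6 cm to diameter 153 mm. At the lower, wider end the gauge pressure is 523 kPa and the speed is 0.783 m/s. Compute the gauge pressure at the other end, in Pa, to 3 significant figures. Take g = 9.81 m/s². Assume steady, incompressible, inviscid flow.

By continuity, v₂ = v₁·A₁/A₂ = 0.783·(333/184) = 1.42 m/s.
Energy conservation along the streamline gives P₂ = P₁ − ½ρ(v₂² − v₁²) − ρg(h₂ − h₁).
P₂ = 523000 + ½·853·(0.783² − 1.42²) − 853·9.81·(+17.2) = 523000 + (-598) − (144000) = 378000 Pa.

P₂ ≈ 378000 Pa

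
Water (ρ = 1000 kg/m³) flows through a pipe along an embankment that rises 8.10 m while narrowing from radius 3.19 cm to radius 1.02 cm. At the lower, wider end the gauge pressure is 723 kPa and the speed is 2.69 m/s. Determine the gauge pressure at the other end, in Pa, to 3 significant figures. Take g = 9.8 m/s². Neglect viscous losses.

P₂ ≈ 301000 Pa

Continuity gives A₁v₁ = A₂v₂, so v₂ = (32.0 cm²)/(3.27 cm²) × 2.69 m/s = 26.3 m/s.
Applying Bernoulli between the two ends and solving for P₂: P₂ = P₁ + ½ρ(v₁² − v₂²) − ρgΔh.
P₂ = 723000 + ½·1000·(2.69² − 26.3²) − 1000·9.8·(+8.10) = 723000 + (-343000) − (79400) = 301000 Pa.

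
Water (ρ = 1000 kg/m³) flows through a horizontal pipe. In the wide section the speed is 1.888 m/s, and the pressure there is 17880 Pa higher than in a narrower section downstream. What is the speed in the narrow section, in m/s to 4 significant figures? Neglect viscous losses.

6.271 m/s

Along the level pipe P + ½ρv² is conserved, hence v₂² = v₁² + 2(P₁ − P₂)/ρ.
v₂ = √(1.888² + 2·17880/1000) = √(3.565 + 35.76) = 6.271 m/s.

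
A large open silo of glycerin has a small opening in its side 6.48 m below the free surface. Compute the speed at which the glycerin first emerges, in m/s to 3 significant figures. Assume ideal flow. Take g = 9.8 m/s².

With the surface at rest and both surface and jet at atmospheric pressure, Bernoulli gives ρg h = ½ρv², so v = √(2gh) = √(2·9.8·6.48) = 11.3 m/s.

v ≈ 11.3 m/s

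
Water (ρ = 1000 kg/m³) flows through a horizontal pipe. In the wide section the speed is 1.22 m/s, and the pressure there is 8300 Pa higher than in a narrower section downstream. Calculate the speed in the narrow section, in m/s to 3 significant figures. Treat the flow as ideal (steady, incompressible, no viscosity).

With h₁ = h₂, rearranging Bernoulli gives v₂ = √(v₁² + 2ΔP/ρ).
v₂ = √(1.22² + 2·8300/1000) = √(1.49 + 16.6) = 4.25 m/s.

4.25 m/s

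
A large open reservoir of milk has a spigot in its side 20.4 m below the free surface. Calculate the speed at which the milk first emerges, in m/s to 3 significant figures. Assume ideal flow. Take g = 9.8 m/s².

v = 20.0 m/s

The surface is effectively still and both ends are open, so ½v² = gh and v = √(2·9.8·20.4) = 20.0 m/s.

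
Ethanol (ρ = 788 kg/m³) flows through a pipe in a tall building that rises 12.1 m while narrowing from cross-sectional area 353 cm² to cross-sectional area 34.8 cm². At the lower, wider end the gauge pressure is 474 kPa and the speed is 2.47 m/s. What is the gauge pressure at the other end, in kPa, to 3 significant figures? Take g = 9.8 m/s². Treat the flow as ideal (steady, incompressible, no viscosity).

Mass conservation (A₁v₁ = A₂v₂) gives v₂ = 2.47 × 353/34.8 = 25.1 m/s.
Bernoulli: P₁ + ½ρv₁² + ρg h₁ = P₂ + ½ρv₂² + ρg h₂, so P₂ = P₁ + ½ρ(v₁² − v₂²) − ρg(h₂ − h₁).
P₂ = 474000 + ½·788·(2.47² − 25.1²) − 788·9.8·(+12.1) = 474000 + (-245000) − (93400) = 136000 Pa.

P₂ ≈ 136 kPa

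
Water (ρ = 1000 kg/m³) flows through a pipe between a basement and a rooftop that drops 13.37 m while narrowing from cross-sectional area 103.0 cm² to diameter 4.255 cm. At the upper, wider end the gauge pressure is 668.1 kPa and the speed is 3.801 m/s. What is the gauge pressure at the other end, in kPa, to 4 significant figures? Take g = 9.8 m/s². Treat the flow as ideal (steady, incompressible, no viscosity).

P₂ = 427.3 kPa

Mass conservation (A₁v₁ = A₂v₂) gives v₂ = 3.801 × 103.0/14.22 = 27.53 m/s.
Bernoulli: P₁ + ½ρv₁² + ρg h₁ = P₂ + ½ρv₂² + ρg h₂, so P₂ = P₁ + ½ρ(v₁² − v₂²) − ρg(h₂ − h₁).
P₂ = 668100 + ½·1000·(3.801² − 27.53²) − 1000·9.8·(−13.37) = 668100 + (-371800) − (-131000) = 427300 Pa.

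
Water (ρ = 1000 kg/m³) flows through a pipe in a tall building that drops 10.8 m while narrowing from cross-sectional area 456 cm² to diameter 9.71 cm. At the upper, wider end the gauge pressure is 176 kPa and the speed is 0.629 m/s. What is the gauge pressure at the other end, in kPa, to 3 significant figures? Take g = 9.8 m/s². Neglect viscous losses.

By continuity, v₂ = v₁·A₁/A₂ = 0.629·(456/74.1) = 3.87 m/s.
Bernoulli: P₁ + ½ρv₁² + ρg h₁ = P₂ + ½ρv₂² + ρg h₂, so P₂ = P₁ + ½ρ(v₁² − v₂²) − ρg(h₂ − h₁).
P₂ = 176000 + ½·1000·(0.629² − 3.87²) − 1000·9.8·(−10.8) = 176000 + (-7300) − (-106000) = 275000 Pa.

P₂ ≈ 275 kPa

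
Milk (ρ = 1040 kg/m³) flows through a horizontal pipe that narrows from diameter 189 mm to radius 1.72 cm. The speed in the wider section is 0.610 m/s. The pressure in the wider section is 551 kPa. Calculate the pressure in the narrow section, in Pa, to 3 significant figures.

P₂ ≈ 375000 Pa

Mass conservation (A₁v₁ = A₂v₂) gives v₂ = 0.610 × 281/9.29 = 18.4 m/s.
Along the horizontal streamline, P + ½ρv² is constant.
P₂ = P₁ − ½ρ(v₂² − v₁²) = 551000 − ½·1040·(18.4² − 0.610²) = 551000 − 176000 = 375000 Pa.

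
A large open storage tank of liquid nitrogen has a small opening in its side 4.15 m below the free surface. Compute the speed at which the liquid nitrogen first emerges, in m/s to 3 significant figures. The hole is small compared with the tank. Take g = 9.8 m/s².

The surface is effectively still and both ends are open, so ½v² = gh and v = √(2·9.8·4.15) = 9.02 m/s.

v ≈ 9.02 m/s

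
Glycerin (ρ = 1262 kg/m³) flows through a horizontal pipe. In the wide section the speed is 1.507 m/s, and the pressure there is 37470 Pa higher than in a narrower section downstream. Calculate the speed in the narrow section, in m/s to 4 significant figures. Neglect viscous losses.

7.852 m/s

Along the level pipe P + ½ρv² is conserved, hence v₂² = v₁² + 2(P₁ − P₂)/ρ.
v₂ = √(1.507² + 2·37470/1262) = √(2.271 + 59.38) = 7.852 m/s.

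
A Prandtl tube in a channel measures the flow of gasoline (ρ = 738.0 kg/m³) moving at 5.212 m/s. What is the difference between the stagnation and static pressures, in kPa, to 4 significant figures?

10.02 kPa

At the stagnation point the flow is brought to rest, so Bernoulli gives P_stag − P_static = ½ρv².
ΔP = ½·738.0·5.212² = 10020 Pa.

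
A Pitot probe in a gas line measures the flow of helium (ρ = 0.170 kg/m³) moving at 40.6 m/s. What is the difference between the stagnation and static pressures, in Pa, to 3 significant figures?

The dynamic pressure equals the rise in static pressure at the stagnation point: ΔP = ½ρv².
ΔP = ½·0.170·40.6² = 140 Pa.

ΔP ≈ 140 Pa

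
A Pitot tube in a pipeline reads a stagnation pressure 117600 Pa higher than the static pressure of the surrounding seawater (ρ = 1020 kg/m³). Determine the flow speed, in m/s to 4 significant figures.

At the stagnation point the flow is brought to rest, so Bernoulli gives P_stag − P_static = ½ρv².
v = √(2ΔP/ρ) = √(2·117600/1020) = 15.19 m/s.

v ≈ 15.19 m/s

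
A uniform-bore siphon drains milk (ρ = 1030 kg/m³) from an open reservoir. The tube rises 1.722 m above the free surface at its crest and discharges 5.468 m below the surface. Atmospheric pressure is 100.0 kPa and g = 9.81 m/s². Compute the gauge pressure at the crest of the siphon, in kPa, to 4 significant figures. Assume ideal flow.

Bernoulli surface→outlet gives ½v² = g·h_out, so v = √(2·9.81·5.468) = 10.36 m/s.
With constant cross-section the crest speed equals v; applying Bernoulli from the surface up to the crest, P_top = P_atm − ½ρv² − ρg·h_top.
P_top = 100000 − ½·1030·10.36² − 1030·9.81·1.722 = 27350 Pa. So P_gauge = P_top − P_atm = -72650 Pa.

-72.65 kPa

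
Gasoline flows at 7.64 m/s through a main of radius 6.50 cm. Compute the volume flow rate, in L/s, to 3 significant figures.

Q = A·v = 0.0133 m² × 7.64 m/s = 0.101 m³/s.
Converting: 0.101 m³/s × 1000 = 101 L/s.

Q = 101 L/s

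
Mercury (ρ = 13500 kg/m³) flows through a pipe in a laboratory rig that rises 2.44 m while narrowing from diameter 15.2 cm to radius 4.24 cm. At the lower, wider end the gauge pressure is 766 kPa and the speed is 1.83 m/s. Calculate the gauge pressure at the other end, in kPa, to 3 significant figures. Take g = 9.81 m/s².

Continuity gives A₁v₁ = A₂v₂, so v₂ = (181 cm²)/(56.5 cm²) × 1.83 m/s = 5.88 m/s.
Applying Bernoulli between the two ends and solving for P₂: P₂ = P₁ + ½ρ(v₁² − v₂²) − ρgΔh.
P₂ = 766000 + ½·13500·(1.83² − 5.88²) − 13500·9.81·(+2.44) = 766000 + (-211000) − (323000) = 232000 Pa.

P₂ = 232 kPa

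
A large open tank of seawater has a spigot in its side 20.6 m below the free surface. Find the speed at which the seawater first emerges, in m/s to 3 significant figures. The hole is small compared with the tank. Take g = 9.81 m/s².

20.1 m/s

Torricelli's result v = √(2gh) gives v = √(2·9.81·20.6) = 20.1 m/s.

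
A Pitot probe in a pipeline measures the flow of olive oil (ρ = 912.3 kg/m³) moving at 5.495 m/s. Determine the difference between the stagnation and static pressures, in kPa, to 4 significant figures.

ΔP ≈ 13.77 kPa

Bernoulli between the free stream and the stagnation point: ½ρv² = P_stag − P_static.
ΔP = ½·912.3·5.495² = 13770 Pa.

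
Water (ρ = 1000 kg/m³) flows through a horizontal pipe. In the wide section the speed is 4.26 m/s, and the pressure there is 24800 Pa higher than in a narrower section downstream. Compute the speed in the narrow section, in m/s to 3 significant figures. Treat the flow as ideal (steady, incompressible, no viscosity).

8.23 m/s

With h₁ = h₂, rearranging Bernoulli gives v₂ = √(v₁² + 2ΔP/ρ).
v₂ = √(4.26² + 2·24800/1000) = √(18.1 + 49.6) = 8.23 m/s.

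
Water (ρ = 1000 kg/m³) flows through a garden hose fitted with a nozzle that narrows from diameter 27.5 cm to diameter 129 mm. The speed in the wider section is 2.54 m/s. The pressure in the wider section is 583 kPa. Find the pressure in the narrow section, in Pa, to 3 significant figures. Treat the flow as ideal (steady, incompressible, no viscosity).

Continuity gives A₁v₁ = A₂v₂, so v₂ = (594 cm²)/(131 cm²) × 2.54 m/s = 11.5 m/s.
Bernoulli (h₁ = h₂): P₁ − P₂ = ½ρ(v₂² − v₁²).
P₂ = P₁ − ½ρ(v₂² − v₁²) = 583000 − ½·1000·(11.5² − 2.54²) = 583000 − 63400 = 520000 Pa.

P₂ ≈ 520000 Pa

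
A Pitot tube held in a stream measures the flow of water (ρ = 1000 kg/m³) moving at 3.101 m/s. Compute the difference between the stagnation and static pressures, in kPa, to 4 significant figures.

Bernoulli between the free stream and the stagnation point: ½ρv² = P_stag − P_static.
ΔP = ½·1000·3.101² = 4808 Pa.

ΔP = 4.808 kPa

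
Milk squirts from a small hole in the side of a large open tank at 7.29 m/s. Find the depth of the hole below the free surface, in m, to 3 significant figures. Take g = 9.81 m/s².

Inverting v = √(2gh) gives h = v² / 2g.
h = 7.29²/(2·9.81) = 53.1/19.62 = 2.71 m.

2.71 m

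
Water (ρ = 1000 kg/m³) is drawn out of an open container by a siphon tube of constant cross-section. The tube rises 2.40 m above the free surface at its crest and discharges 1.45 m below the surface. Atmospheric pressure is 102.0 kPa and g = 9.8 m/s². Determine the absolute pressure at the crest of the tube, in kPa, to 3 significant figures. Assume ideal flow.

64.3 kPa

From the surface to the outlet (both open to atmosphere, surface at rest): v = √(2g·h_out) = √(2·9.8·1.45) = 5.33 m/s.
With constant cross-section the crest speed equals v; applying Bernoulli from the surface up to the crest, P_top = P_atm − ½ρv² − ρg·h_top.
P_top = 102000 − ½·1000·5.33² − 1000·9.8·2.40 = 64300 Pa.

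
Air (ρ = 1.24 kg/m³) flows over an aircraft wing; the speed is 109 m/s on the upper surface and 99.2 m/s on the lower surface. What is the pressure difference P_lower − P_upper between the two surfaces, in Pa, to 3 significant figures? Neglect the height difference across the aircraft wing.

The pressure is lower where the speed is higher: ΔP = ½ρ(v_up² − v_low²).
ΔP = ½·1.24·(109² − 99.2²) = 1270 Pa.

ΔP ≈ 1270 Pa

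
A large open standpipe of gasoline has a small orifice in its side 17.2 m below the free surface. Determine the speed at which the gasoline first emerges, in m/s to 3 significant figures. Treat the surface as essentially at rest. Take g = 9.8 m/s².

Bernoulli from surface to hole (P equal, v_surface ≈ 0): v = √(2gh) = √(2×9.8×17.2) = 18.4 m/s.

v ≈ 18.4 m/s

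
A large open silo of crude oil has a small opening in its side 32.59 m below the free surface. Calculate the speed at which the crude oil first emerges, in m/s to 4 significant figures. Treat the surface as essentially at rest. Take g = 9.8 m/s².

With the surface at rest and both surface and jet at atmospheric pressure, Bernoulli gives ρg h = ½ρv², so v = √(2gh) = √(2·9.8·32.59) = 25.27 m/s.

25.27 m/s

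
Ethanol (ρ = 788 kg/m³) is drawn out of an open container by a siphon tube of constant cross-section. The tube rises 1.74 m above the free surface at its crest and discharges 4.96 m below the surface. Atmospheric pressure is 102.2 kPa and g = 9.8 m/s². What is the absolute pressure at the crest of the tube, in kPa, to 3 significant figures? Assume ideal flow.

P_top = 50.5 kPa

Bernoulli surface→outlet gives ½v² = g·h_out, so v = √(2·9.8·4.96) = 9.86 m/s.
The bore is uniform, so the speed at the crest is the same v. Bernoulli surface→crest: P_atm = P_top + ½ρv² + ρg·h_top.
P_top = 102200 − ½·788·9.86² − 788·9.8·1.74 = 50500 Pa.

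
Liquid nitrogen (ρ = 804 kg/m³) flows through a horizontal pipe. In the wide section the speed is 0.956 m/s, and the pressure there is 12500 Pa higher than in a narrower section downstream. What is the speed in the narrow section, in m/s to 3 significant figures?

With h₁ = h₂, rearranging Bernoulli gives v₂ = √(v₁² + 2ΔP/ρ).
v₂ = √(0.956² + 2·12500/804) = √(0.914 + 31.1) = 5.66 m/s.

5.66 m/s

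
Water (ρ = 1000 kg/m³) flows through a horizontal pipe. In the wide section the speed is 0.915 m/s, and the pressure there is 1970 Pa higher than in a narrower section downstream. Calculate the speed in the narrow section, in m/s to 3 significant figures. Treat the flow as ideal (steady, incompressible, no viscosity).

Along the level pipe P + ½ρv² is conserved, hence v₂² = v₁² + 2(P₁ − P₂)/ρ.
v₂ = √(0.915² + 2·1970/1000) = √(0.837 + 3.94) = 2.19 m/s.

v₂ ≈ 2.19 m/s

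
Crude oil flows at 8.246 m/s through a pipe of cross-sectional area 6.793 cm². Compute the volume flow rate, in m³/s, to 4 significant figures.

Q ≈ 0.005602 m³/s

Q = A·v = 0.0006793 m² × 8.246 m/s = 0.005602 m³/s.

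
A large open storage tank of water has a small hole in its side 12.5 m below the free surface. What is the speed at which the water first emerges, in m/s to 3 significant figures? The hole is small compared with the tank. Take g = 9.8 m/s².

With the surface at rest and both surface and jet at atmospheric pressure, Bernoulli gives ρg h = ½ρv², so v = √(2gh) = √(2·9.8·12.5) = 15.7 m/s.

v ≈ 15.7 m/s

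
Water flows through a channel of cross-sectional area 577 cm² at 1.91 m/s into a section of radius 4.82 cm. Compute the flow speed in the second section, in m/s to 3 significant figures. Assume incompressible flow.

The volume flow rate is constant, so v₂ = (A₁/A₂)v₁ = (577/73.0)·1.91 = 15.1 m/s.

v₂ ≈ 15.1 m/s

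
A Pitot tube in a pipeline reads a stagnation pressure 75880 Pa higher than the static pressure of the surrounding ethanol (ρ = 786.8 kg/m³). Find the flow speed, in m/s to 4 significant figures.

At the stagnation point the flow is brought to rest, so Bernoulli gives P_stag − P_static = ½ρv².
v = √(2ΔP/ρ) = √(2·75880/786.8) = 13.89 m/s.

v ≈ 13.89 m/s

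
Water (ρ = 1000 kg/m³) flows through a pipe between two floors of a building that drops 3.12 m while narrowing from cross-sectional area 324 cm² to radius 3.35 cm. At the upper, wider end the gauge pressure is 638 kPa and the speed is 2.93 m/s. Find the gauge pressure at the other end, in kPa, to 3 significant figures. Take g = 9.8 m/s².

P₂ ≈ 310 kPa

The volume flow rate is constant, so v₂ = (A₁/A₂)v₁ = (324/35.3)·2.93 = 26.9 m/s.
Energy conservation along the streamline gives P₂ = P₁ − ½ρ(v₂² − v₁²) − ρg(h₂ − h₁).
P₂ = 638000 + ½·1000·(2.93² − 26.9²) − 1000·9.8·(−3.12) = 638000 + (-358000) − (-30600) = 310000 Pa.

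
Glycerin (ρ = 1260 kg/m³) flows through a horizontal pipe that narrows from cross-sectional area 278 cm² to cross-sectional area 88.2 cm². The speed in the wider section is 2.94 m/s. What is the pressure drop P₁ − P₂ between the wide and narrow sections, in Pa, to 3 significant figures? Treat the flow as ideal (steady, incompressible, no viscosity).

The volume flow rate is constant, so v₂ = (A₁/A₂)v₁ = (278/88.2)·2.94 = 9.27 m/s.
Along the horizontal streamline, P + ½ρv² is constant.
P₁ − P₂ = ½·1260·(9.27² − 2.94²) = ½·1260·77.2 = 48700 Pa.

ΔP ≈ 48700 Pa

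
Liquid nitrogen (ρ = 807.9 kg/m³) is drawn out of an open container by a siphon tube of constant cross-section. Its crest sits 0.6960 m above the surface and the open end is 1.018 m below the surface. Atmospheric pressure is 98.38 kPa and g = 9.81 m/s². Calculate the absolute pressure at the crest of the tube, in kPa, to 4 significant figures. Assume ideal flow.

P_top = 84.80 kPa

The outlet speed comes from Torricelli: v = √(2g·1.018) = 4.469 m/s.
With constant cross-section the crest speed equals v; applying Bernoulli from the surface up to the crest, P_top = P_atm − ½ρv² − ρg·h_top.
P_top = 98380 − ½·807.9·4.469² − 807.9·9.81·0.6960 = 84800 Pa.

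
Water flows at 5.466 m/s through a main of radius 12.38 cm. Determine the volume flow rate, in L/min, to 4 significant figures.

Q ≈ 15790 L/min

Q = A·v = 0.04815 m² × 5.466 m/s = 0.2632 m³/s.
Converting: 0.2632 m³/s × 60000 = 15790 L/min.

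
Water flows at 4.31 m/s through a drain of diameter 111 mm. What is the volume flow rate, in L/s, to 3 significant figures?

Q = A·v = 0.00968 m² × 4.31 m/s = 0.0417 m³/s.
Converting: 0.0417 m³/s × 1000 = 41.7 L/s.

Q = 41.7 L/s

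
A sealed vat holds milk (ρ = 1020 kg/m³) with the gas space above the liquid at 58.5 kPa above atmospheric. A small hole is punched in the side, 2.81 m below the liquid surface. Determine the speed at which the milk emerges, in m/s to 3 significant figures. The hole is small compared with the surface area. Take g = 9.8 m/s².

v ≈ 13.0 m/s

Take point 1 at the surface (v₁ ≈ 0) and point 2 at the hole (at atmospheric pressure). Bernoulli: P₁ + ρg h = P_atm + ½ρv₂².
With P₁ − P_atm = 58500 Pa, v₂ = √(2gh + 2ΔP/ρ) = √(2·9.8·2.81 + 2·58500/1020) = 13.0 m/s.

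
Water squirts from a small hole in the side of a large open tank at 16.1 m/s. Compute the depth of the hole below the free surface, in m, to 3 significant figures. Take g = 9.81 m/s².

For a small hole in a large open tank, ½v² = gh, giving h = v²/(2g).
h = 16.1²/(2·9.81) = 259/19.62 = 13.2 m.

h = 13.2 m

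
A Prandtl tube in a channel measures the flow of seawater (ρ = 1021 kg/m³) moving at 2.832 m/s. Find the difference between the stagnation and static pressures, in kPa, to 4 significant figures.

Bernoulli between the free stream and the stagnation point: ½ρv² = P_stag − P_static.
ΔP = ½·1021·2.832² = 4094 Pa.

ΔP ≈ 4.094 kPa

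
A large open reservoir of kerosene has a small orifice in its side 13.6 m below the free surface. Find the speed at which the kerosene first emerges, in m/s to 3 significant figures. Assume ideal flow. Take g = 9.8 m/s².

16.3 m/s

With the surface at rest and both surface and jet at atmospheric pressure, Bernoulli gives ρg h = ½ρv², so v = √(2gh) = √(2·9.8·13.6) = 16.3 m/s.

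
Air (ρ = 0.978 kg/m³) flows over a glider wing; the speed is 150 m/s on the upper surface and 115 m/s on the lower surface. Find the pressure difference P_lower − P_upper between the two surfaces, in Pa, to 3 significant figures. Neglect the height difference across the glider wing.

ΔP ≈ 4540 Pa

With negligible Δh, P + ½ρv² is constant, so P_low − P_up = ½ρ(v_up² − v_low²).
ΔP = ½·0.978·(150² − 115²) = 4540 Pa.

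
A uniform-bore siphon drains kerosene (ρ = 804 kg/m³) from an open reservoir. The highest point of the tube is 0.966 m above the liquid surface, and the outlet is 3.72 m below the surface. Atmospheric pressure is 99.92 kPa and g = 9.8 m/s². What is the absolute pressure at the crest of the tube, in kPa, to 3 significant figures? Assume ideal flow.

The outlet speed comes from Torricelli: v = √(2g·3.72) = 8.54 m/s.
With constant cross-section the crest speed equals v; applying Bernoulli from the surface up to the crest, P_top = P_atm − ½ρv² − ρg·h_top.
P_top = 99920 − ½·804·8.54² − 804·9.8·0.966 = 63000 Pa.

63.0 kPa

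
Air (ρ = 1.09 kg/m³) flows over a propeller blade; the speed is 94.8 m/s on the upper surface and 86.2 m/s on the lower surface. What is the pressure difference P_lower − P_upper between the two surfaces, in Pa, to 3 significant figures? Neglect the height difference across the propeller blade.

ΔP ≈ 848 Pa

The pressure is lower where the speed is higher: ΔP = ½ρ(v_up² − v_low²).
ΔP = ½·1.09·(94.8² − 86.2²) = 848 Pa.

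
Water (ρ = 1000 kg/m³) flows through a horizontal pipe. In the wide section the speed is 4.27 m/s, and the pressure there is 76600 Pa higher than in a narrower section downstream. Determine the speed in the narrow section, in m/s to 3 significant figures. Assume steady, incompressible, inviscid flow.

With h₁ = h₂, rearranging Bernoulli gives v₂ = √(v₁² + 2ΔP/ρ).
v₂ = √(4.27² + 2·76600/1000) = √(18.2 + 153) = 13.1 m/s.

v₂ ≈ 13.1 m/s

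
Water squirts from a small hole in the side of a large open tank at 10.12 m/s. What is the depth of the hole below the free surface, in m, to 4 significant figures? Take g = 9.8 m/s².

5.225 m

For a small hole in a large open tank, ½v² = gh, giving h = v²/(2g).
h = 10.12²/(2·9.8) = 102.4/19.60 = 5.225 m.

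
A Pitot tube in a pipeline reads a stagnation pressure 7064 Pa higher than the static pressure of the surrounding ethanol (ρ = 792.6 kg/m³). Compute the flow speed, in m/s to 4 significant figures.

v = 4.222 m/s

At the stagnation point the flow is brought to rest, so Bernoulli gives P_stag − P_static = ½ρv².
v = √(2ΔP/ρ) = √(2·7064/792.6) = 4.222 m/s.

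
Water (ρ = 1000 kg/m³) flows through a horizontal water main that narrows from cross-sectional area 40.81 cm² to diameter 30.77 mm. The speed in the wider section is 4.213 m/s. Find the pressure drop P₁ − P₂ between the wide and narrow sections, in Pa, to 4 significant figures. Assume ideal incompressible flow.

Continuity gives A₁v₁ = A₂v₂, so v₂ = (40.81 cm²)/(7.436 cm²) × 4.213 m/s = 23.12 m/s.
Along the horizontal streamline, P + ½ρv² is constant.
P₁ − P₂ = ½·1000·(23.12² − 4.213²) = ½·1000·516.8 = 258400 Pa.

ΔP ≈ 258400 Pa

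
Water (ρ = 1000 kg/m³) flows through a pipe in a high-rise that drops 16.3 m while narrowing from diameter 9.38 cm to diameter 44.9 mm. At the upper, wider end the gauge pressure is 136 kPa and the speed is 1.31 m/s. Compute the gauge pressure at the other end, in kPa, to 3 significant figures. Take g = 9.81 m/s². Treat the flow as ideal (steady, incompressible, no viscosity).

280 kPa

Mass conservation (A₁v₁ = A₂v₂) gives v₂ = 1.31 × 69.1/15.8 = 5.72 m/s.
Applying Bernoulli between the two ends and solving for P₂: P₂ = P₁ + ½ρ(v₁² − v₂²) − ρgΔh.
P₂ = 136000 + ½·1000·(1.31² − 5.72²) − 1000·9.81·(−16.3) = 136000 + (-15500) − (-160000) = 280000 Pa.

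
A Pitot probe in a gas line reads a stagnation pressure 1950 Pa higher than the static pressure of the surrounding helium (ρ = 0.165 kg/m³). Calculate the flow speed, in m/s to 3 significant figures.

The dynamic pressure equals the rise in static pressure at the stagnation point: ΔP = ½ρv².
v = √(2ΔP/ρ) = √(2·1950/0.165) = 154 m/s.

v ≈ 154 m/s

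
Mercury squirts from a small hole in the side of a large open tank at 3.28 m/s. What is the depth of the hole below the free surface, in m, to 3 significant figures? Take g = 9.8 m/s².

Inverting v = √(2gh) gives h = v² / 2g.
h = 3.28²/(2·9.8) = 10.8/19.60 = 0.549 m.

0.549 m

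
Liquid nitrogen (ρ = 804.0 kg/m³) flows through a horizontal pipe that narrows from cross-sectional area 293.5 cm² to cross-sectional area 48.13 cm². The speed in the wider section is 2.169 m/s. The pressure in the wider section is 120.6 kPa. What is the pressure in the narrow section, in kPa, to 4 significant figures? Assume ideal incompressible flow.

Mass conservation (A₁v₁ = A₂v₂) gives v₂ = 2.169 × 293.5/48.13 = 13.23 m/s.
Bernoulli (h₁ = h₂): P₁ − P₂ = ½ρ(v₂² − v₁²).
P₂ = P₁ − ½ρ(v₂² − v₁²) = 120600 − ½·804.0·(13.23² − 2.169²) = 120600 − 68440 = 52160 Pa.

P₂ = 52.16 kPa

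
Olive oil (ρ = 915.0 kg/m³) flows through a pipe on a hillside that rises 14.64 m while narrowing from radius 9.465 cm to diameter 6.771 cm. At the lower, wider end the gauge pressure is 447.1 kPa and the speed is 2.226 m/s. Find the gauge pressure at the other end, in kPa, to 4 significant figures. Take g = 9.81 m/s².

Continuity gives A₁v₁ = A₂v₂, so v₂ = (281.4 cm²)/(36.01 cm²) × 2.226 m/s = 17.40 m/s.
Applying Bernoulli between the two ends and solving for P₂: P₂ = P₁ + ½ρ(v₁² − v₂²) − ρgΔh.
P₂ = 447100 + ½·915.0·(2.226² − 17.40²) − 915.0·9.81·(+14.64) = 447100 + (-136200) − (131400) = 179500 Pa.

179.5 kPa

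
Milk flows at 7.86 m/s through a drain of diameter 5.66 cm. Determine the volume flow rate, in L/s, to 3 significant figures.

Q = A·v = 0.00252 m² × 7.86 m/s = 0.0198 m³/s.
Converting: 0.0198 m³/s × 1000 = 19.8 L/s.

Q ≈ 19.8 L/s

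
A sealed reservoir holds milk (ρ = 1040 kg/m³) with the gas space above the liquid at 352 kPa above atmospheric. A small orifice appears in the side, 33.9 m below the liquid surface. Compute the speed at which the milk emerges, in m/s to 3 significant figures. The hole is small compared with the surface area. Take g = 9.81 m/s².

36.6 m/s

Take point 1 at the surface (v₁ ≈ 0) and point 2 at the hole (at atmospheric pressure). Bernoulli: P₁ + ρg h = P_atm + ½ρv₂².
With P₁ − P_atm = 352000 Pa, v₂ = √(2gh + 2ΔP/ρ) = √(2·9.81·33.9 + 2·352000/1040) = 36.6 m/s.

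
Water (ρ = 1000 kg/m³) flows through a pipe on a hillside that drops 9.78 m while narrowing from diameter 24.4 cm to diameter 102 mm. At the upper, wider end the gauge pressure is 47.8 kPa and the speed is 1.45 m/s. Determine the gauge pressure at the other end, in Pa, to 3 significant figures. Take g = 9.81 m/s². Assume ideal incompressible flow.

Continuity gives A₁v₁ = A₂v₂, so v₂ = (468 cm²)/(81.7 cm²) × 1.45 m/s = 8.30 m/s.
Energy conservation along the streamline gives P₂ = P₁ − ½ρ(v₂² − v₁²) − ρg(h₂ − h₁).
P₂ = 47800 + ½·1000·(1.45² − 8.30²) − 1000·9.81·(−9.78) = 47800 + (-33400) − (-95900) = 110000 Pa.

P₂ ≈ 110000 Pa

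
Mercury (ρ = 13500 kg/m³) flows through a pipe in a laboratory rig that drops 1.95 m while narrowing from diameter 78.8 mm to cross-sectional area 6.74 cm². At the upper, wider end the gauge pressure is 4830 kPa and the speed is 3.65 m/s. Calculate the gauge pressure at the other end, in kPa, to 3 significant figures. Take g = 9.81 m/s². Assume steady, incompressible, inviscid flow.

P₂ ≈ 470 kPa

Continuity gives A₁v₁ = A₂v₂, so v₂ = (48.8 cm²)/(6.74 cm²) × 3.65 m/s = 26.4 m/s.
Applying Bernoulli between the two ends and solving for P₂: P₂ = P₁ + ½ρ(v₁² − v₂²) − ρgΔh.
P₂ = 4830000 + ½·13500·(3.65² − 26.4²) − 13500·9.81·(−1.95) = 4830000 + (-4620000) − (-258000) = 470000 Pa.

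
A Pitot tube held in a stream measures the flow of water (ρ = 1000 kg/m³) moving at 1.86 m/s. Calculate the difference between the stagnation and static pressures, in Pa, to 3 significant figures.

1730 Pa

The dynamic pressure equals the rise in static pressure at the stagnation point: ΔP = ½ρv².
ΔP = ½·1000·1.86² = 1730 Pa.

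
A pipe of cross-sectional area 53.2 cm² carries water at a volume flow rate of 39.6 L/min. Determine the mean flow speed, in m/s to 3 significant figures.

v = 0.124 m/s

Q = 39.6 L/min = 0.000660 m³/s.
v = Q/A = 0.000660 / 0.00532 = 0.124 m/s.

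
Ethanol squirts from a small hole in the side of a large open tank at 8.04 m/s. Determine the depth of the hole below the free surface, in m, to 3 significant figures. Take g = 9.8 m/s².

For a small hole in a large open tank, ½v² = gh, giving h = v²/(2g).
h = 8.04²/(2·9.8) = 64.6/19.60 = 3.30 m.

h ≈ 3.30 m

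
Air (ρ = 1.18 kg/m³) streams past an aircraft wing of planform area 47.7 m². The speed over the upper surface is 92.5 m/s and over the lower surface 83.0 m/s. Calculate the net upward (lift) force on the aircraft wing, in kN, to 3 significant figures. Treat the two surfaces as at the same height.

F = 46.9 kN

The faster flow above has the lower pressure; Bernoulli (same height) gives ΔP = ½ρ(v_up² − v_low²).
ΔP = ½·1.18·(92.5² − 83.0²) = 984 Pa.
Lift = ΔP · A = 984 × 47.7 = 46900 N.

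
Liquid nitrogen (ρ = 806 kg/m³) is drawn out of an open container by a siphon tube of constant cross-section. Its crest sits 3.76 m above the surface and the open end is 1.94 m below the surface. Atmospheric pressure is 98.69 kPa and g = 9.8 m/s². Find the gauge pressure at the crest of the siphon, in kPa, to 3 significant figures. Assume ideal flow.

P_gauge = -45.0 kPa

Bernoulli surface→outlet gives ½v² = g·h_out, so v = √(2·9.8·1.94) = 6.17 m/s.
With constant cross-section the crest speed equals v; applying Bernoulli from the surface up to the crest, P_top = P_atm − ½ρv² − ρg·h_top.
P_top = 98690 − ½·806·6.17² − 806·9.8·3.76 = 53700 Pa. So P_gauge = P_top − P_atm = -45000 Pa.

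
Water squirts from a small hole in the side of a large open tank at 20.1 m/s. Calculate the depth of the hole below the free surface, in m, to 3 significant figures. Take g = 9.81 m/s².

20.6 m

Inverting v = √(2gh) gives h = v² / 2g.
h = 20.1²/(2·9.81) = 404/19.62 = 20.6 m.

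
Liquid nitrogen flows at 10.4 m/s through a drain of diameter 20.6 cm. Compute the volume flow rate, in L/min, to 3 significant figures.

Q = 20800 L/min

Q = A·v = 0.0333 m² × 10.4 m/s = 0.347 m³/s.
Converting: 0.347 m³/s × 60000 = 20800 L/min.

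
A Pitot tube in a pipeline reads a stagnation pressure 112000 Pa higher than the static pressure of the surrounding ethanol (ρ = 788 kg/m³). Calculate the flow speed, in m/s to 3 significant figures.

v ≈ 16.9 m/s

At the stagnation point the flow is brought to rest, so Bernoulli gives P_stag − P_static = ½ρv².
v = √(2ΔP/ρ) = √(2·112000/788) = 16.9 m/s.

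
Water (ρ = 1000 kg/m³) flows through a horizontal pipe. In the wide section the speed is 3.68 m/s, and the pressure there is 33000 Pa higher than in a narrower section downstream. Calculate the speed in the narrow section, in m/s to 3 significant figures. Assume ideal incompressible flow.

v₂ ≈ 8.92 m/s

Along the level pipe P + ½ρv² is conserved, hence v₂² = v₁² + 2(P₁ − P₂)/ρ.
v₂ = √(3.68² + 2·33000/1000) = √(13.5 + 66.0) = 8.92 m/s.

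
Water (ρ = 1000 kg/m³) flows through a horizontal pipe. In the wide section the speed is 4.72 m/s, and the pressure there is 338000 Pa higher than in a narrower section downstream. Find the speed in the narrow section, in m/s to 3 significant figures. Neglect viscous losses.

Along the level pipe P + ½ρv² is conserved, hence v₂² = v₁² + 2(P₁ − P₂)/ρ.
v₂ = √(4.72² + 2·338000/1000) = √(22.3 + 676) = 26.4 m/s.

v₂ ≈ 26.4 m/s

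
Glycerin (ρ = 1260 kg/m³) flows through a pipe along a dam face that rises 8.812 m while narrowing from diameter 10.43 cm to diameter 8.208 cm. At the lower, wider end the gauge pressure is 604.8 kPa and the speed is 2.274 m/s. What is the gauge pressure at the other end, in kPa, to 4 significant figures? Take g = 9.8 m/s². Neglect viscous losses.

P₂ ≈ 490.8 kPa

The volume flow rate is constant, so v₂ = (A₁/A₂)v₁ = (85.44/52.91)·2.274 = 3.672 m/s.
Bernoulli: P₁ + ½ρv₁² + ρg h₁ = P₂ + ½ρv₂² + ρg h₂, so P₂ = P₁ + ½ρ(v₁² − v₂²) − ρg(h₂ − h₁).
P₂ = 604800 + ½·1260·(2.274² − 3.672²) − 1260·9.8·(+8.812) = 604800 + (-5236) − (108800) = 490800 Pa.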